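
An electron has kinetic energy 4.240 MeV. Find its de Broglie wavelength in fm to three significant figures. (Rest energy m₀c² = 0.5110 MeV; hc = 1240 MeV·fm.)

Total energy E = KE + m₀c² = 4.240 + 0.5110 = 4.7510 MeV.
(pc)² = E² − (m₀c²)² = (4.7510)² − (0.5110)² = 22.31 MeV², so pc = 4.723 MeV.
λ = hc/(pc) = 1240 MeV·fm / 4.723 MeV = 263 fm.

λ = 263 fm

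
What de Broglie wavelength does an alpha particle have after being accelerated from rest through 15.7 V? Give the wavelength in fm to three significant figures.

λ = 2560 fm

KE = 2eV = 2 × 1.602 × 10⁻¹⁹ × 15.70 = 5.030 × 10⁻¹⁸ J.
p = √(2mKE) = √(2 × 6.645 × 10⁻²⁷ × 5.030 × 10⁻¹⁸) = 2.586 × 10⁻²² kg·m/s.
λ = h/p = 6.626 × 10⁻³⁴ / 2.586 × 10⁻²² = 2.56 × 10⁻¹² m = 2560 fm.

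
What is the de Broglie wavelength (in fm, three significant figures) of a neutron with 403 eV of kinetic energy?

KE = 403 eV = 6.456 × 10⁻¹⁷ J.
p = √(2mKE) = √(2 × 1.675 × 10⁻²⁷ × 6.456 × 10⁻¹⁷) = 4.651 × 10⁻²² kg·m/s.
λ = h/p = 6.626 × 10⁻³⁴ / 4.651 × 10⁻²² = 1.42 × 10⁻¹² m = 1420 fm.

λ = 1420 fm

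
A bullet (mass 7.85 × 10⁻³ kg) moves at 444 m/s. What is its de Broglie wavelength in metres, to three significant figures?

λ = 1.90 × 10⁻³⁴ m

p = mv = 7.85 × 10⁻³ × 444 = 3.485 kg·m/s.
λ = h/p = 6.626 × 10⁻³⁴ / 3.485 = 1.90 × 10⁻³⁴ m.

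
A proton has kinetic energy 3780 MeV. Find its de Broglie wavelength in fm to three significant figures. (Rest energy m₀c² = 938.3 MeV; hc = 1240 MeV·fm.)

Total energy E = KE + m₀c² = 3780 + 938.3 = 4718.3 MeV.
(pc)² = E² − (m₀c²)² = (4718.3)² − (938.3)² = 2.138 × 10⁷ MeV², so pc = 4624 MeV.
λ = hc/(pc) = 1240 MeV·fm / 4624 MeV = 0.268 fm.

λ = 0.268 fm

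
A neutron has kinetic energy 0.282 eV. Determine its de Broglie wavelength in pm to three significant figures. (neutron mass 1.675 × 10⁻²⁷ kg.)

λ = 53.9 pm

KE = 0.282 eV = 4.518 × 10⁻²⁰ J.
p = √(2mKE) = √(2 × 1.675 × 10⁻²⁷ × 4.518 × 10⁻²⁰) = 1.230 × 10⁻²³ kg·m/s.
λ = h/p = 6.626 × 10⁻³⁴ / 1.230 × 10⁻²³ = 5.39 × 10⁻¹¹ m = 53.9 pm.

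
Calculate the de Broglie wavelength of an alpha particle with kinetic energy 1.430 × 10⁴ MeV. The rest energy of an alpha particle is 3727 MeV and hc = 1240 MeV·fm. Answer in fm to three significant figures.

Total energy E = KE + m₀c² = 1.430 × 10⁴ + 3727 = 18027 MeV.
(pc)² = E² − (m₀c²)² = (18027)² − (3727)² = 3.111 × 10⁸ MeV², so pc = 1.764 × 10⁴ MeV.
λ = hc/(pc) = 1240 MeV·fm / 1.764 × 10⁴ MeV = 0.0703 fm.

λ = 0.0703 fm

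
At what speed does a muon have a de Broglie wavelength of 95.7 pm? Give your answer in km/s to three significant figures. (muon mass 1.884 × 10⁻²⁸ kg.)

v = 36.8 km/s

p = h/λ = 6.626 × 10⁻³⁴ / 9.570 × 10⁻¹¹ = 6.924 × 10⁻²⁴ kg·m/s.
v = p/m = 6.924 × 10⁻²⁴ / 1.884 × 10⁻²⁸ = 3.68 × 10⁴ m/s = 36.8 km/s.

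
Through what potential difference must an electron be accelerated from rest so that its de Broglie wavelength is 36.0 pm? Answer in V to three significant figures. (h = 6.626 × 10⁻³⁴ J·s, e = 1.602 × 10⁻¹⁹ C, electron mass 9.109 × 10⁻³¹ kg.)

p = h/λ = 6.626 × 10⁻³⁴ / 3.600 × 10⁻¹¹ = 1.841 × 10⁻²³ kg·m/s.
KE = p²/(2m) = 1.860 × 10⁻¹⁶ J.
V = KE/e = 1.860 × 10⁻¹⁶ / (1.602 × 10⁻¹⁹) = 1160 V.

V = 1160 V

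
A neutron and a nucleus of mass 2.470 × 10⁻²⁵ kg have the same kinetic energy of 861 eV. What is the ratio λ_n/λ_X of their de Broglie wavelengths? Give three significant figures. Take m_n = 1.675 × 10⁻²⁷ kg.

λ_n/λ_X = 12.1

At fixed KE, p = √(2mKE) so λ = h/p ∝ 1/√m.
λ_n/λ_X = √(m_X/m_n) = √(2.470 × 10⁻²⁵/1.675 × 10⁻²⁷) = √(147.5) = 12.1.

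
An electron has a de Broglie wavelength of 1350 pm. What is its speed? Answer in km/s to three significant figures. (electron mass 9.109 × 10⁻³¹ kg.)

p = h/λ = 6.626 × 10⁻³⁴ / 1.350 × 10⁻⁹ = 4.908 × 10⁻²⁵ kg·m/s.
v = p/m = 4.908 × 10⁻²⁵ / 9.109 × 10⁻³¹ = 5.39 × 10⁵ m/s = 539 km/s.

v = 539 km/s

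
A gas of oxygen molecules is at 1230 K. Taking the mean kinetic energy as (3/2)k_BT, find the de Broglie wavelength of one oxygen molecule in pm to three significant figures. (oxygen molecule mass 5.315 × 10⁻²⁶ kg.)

λ = 12.7 pm

KE = (3/2)k_BT = 1.5 × 1.381 × 10⁻²³ × 1230 = 2.548 × 10⁻²⁰ J.
p = √(2mKE) = √(2 × 5.315 × 10⁻²⁶ × 2.548 × 10⁻²⁰) = 5.204 × 10⁻²³ kg·m/s.
λ = h/p = 1.27 × 10⁻¹¹ m = 12.7 pm.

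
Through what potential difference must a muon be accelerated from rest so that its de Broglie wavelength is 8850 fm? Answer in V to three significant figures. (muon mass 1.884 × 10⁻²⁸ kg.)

V = 92.9 V

p = h/λ = 6.626 × 10⁻³⁴ / 8.850 × 10⁻¹² = 7.487 × 10⁻²³ kg·m/s.
KE = p²/(2m) = 1.488 × 10⁻¹⁷ J.
V = KE/e = 1.488 × 10⁻¹⁷ / (1.602 × 10⁻¹⁹) = 92.9 V.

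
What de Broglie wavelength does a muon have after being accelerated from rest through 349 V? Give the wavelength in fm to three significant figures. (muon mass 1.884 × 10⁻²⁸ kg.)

KE = eV = 1.602 × 10⁻¹⁹ × 349.0 = 5.591 × 10⁻¹⁷ J.
p = √(2mKE) = √(2 × 1.884 × 10⁻²⁸ × 5.591 × 10⁻¹⁷) = 1.451 × 10⁻²² kg·m/s.
λ = h/p = 6.626 × 10⁻³⁴ / 1.451 × 10⁻²² = 4.57 × 10⁻¹² m = 4570 fm.

λ = 4570 fm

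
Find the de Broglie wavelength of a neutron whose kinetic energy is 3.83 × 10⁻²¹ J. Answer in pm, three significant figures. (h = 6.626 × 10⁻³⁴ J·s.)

λ = 185 pm

p = √(2mKE) = √(2 × 1.675 × 10⁻²⁷ × 3.830 × 10⁻²¹) = 3.582 × 10⁻²⁴ kg·m/s.
λ = h/p = 6.626 × 10⁻³⁴ / 3.582 × 10⁻²⁴ = 1.85 × 10⁻¹⁰ m = 185 pm.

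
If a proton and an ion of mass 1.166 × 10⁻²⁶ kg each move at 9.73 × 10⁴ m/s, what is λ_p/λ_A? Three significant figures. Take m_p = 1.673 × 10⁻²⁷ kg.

λ_p/λ_A = 6.97

At fixed v, p = mv so λ = h/(mv) ∝ 1/m.
λ_p/λ_A = m_A/m_p = 1.166 × 10⁻²⁶/1.673 × 10⁻²⁷ = 6.97.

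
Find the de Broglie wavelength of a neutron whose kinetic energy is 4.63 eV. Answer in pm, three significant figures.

λ = 13.3 pm

KE = 4.63 eV = 7.417 × 10⁻¹⁹ J.
p = √(2mKE) = √(2 × 1.675 × 10⁻²⁷ × 7.417 × 10⁻¹⁹) = 4.985 × 10⁻²³ kg·m/s.
λ = h/p = 6.626 × 10⁻³⁴ / 4.985 × 10⁻²³ = 1.33 × 10⁻¹¹ m = 13.3 pm.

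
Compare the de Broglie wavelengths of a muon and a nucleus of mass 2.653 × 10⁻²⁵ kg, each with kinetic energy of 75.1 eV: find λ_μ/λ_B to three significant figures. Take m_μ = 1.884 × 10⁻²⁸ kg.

At fixed KE, p = √(2mKE) so λ = h/p ∝ 1/√m.
λ_μ/λ_B = √(m_B/m_μ) = √(2.653 × 10⁻²⁵/1.884 × 10⁻²⁸) = √(1408) = 37.5.

λ_μ/λ_B = 37.5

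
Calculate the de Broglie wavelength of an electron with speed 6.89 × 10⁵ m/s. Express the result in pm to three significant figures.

p = mv = 9.109 × 10⁻³¹ × 6.89 × 10⁵ = 6.276 × 10⁻²⁵ kg·m/s.
λ = h/p = 6.626 × 10⁻³⁴ / 6.276 × 10⁻²⁵ = 1.06 × 10⁻⁹ m = 1060 pm.

λ = 1060 pm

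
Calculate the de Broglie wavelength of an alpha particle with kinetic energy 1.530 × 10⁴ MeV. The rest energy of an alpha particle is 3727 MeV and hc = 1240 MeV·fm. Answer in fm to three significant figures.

Total energy E = KE + m₀c² = 1.530 × 10⁴ + 3727 = 19027 MeV.
(pc)² = E² − (m₀c²)² = (19027)² − (3727)² = 3.481 × 10⁸ MeV², so pc = 1.866 × 10⁴ MeV.
λ = hc/(pc) = 1240 MeV·fm / 1.866 × 10⁴ MeV = 0.0665 fm.

λ = 0.0665 fm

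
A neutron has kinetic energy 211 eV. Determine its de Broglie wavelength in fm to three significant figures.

λ = 1970 fm

KE = 211 eV = 3.380 × 10⁻¹⁷ J.
p = √(2mKE) = √(2 × 1.675 × 10⁻²⁷ × 3.380 × 10⁻¹⁷) = 3.365 × 10⁻²² kg·m/s.
λ = h/p = 6.626 × 10⁻³⁴ / 3.365 × 10⁻²² = 1.97 × 10⁻¹² m = 1970 fm.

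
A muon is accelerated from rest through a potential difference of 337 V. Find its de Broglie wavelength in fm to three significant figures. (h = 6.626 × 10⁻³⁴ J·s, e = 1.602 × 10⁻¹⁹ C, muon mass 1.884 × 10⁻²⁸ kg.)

λ = 4650 fm

KE = eV = 1.602 × 10⁻¹⁹ × 337.0 = 5.399 × 10⁻¹⁷ J.
p = √(2mKE) = √(2 × 1.884 × 10⁻²⁸ × 5.399 × 10⁻¹⁷) = 1.426 × 10⁻²² kg·m/s.
λ = h/p = 6.626 × 10⁻³⁴ / 1.426 × 10⁻²² = 4.65 × 10⁻¹² m = 4650 fm.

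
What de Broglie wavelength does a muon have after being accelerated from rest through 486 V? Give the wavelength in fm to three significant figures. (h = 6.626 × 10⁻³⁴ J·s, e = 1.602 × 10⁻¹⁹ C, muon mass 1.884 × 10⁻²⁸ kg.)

KE = eV = 1.602 × 10⁻¹⁹ × 486.0 = 7.786 × 10⁻¹⁷ J.
p = √(2mKE) = √(2 × 1.884 × 10⁻²⁸ × 7.786 × 10⁻¹⁷) = 1.713 × 10⁻²² kg·m/s.
λ = h/p = 6.626 × 10⁻³⁴ / 1.713 × 10⁻²² = 3.87 × 10⁻¹² m = 3870 fm.

λ = 3870 fm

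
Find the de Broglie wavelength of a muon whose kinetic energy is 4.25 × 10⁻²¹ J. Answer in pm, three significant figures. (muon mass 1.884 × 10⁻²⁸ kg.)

λ = 524 pm

p = √(2mKE) = √(2 × 1.884 × 10⁻²⁸ × 4.250 × 10⁻²¹) = 1.265 × 10⁻²⁴ kg·m/s.
λ = h/p = 6.626 × 10⁻³⁴ / 1.265 × 10⁻²⁴ = 5.24 × 10⁻¹⁰ m = 524 pm.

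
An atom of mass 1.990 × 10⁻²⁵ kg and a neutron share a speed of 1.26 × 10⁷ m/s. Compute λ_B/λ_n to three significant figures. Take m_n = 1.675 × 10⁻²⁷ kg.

λ_B/λ_n = 8.42 × 10⁻³

At fixed v, p = mv so λ = h/(mv) ∝ 1/m.
λ_B/λ_n = m_n/m_B = 1.675 × 10⁻²⁷/1.990 × 10⁻²⁵ = 8.42 × 10⁻³.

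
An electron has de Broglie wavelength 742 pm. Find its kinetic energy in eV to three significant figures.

p = h/λ = 6.626 × 10⁻³⁴ / 7.420 × 10⁻¹⁰ = 8.930 × 10⁻²⁵ kg·m/s.
KE = p²/(2m) = (8.930 × 10⁻²⁵)² / (2 × 9.109 × 10⁻³¹) = 4.377 × 10⁻¹⁹ J = 2.73 eV.

KE = 2.73 eV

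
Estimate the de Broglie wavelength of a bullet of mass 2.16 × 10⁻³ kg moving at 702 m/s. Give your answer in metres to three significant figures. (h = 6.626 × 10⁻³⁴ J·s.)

p = mv = 2.16 × 10⁻³ × 702 = 1.516 kg·m/s.
λ = h/p = 6.626 × 10⁻³⁴ / 1.516 = 4.37 × 10⁻³⁴ m.

λ = 4.37 × 10⁻³⁴ m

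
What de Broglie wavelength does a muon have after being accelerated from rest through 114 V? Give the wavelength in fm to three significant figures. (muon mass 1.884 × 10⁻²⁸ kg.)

λ = 7990 fm

KE = eV = 1.602 × 10⁻¹⁹ × 114.0 = 1.826 × 10⁻¹⁷ J.
p = √(2mKE) = √(2 × 1.884 × 10⁻²⁸ × 1.826 × 10⁻¹⁷) = 8.295 × 10⁻²³ kg·m/s.
λ = h/p = 6.626 × 10⁻³⁴ / 8.295 × 10⁻²³ = 7.99 × 10⁻¹² m = 7990 fm.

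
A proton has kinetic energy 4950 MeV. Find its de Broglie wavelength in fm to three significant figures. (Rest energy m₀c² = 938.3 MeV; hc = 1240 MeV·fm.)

Total energy E = KE + m₀c² = 4950 + 938.3 = 5888.3 MeV.
(pc)² = E² − (m₀c²)² = (5888.3)² − (938.3)² = 3.379 × 10⁷ MeV², so pc = 5813 MeV.
λ = hc/(pc) = 1240 MeV·fm / 5813 MeV = 0.213 fm.

λ = 0.213 fm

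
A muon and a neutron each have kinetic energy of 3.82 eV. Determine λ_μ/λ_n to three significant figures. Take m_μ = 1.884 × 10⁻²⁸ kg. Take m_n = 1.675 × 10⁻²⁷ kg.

λ_μ/λ_n = 2.98

At fixed KE, p = √(2mKE) so λ = h/p ∝ 1/√m.
λ_μ/λ_n = √(m_n/m_μ) = √(1.675 × 10⁻²⁷/1.884 × 10⁻²⁸) = √(8.891) = 2.98.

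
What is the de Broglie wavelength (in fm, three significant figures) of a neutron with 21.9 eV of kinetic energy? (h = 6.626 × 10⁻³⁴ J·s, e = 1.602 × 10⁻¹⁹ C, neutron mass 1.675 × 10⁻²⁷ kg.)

λ = 6110 fm

KE = 21.9 eV = 3.508 × 10⁻¹⁸ J.
p = √(2mKE) = √(2 × 1.675 × 10⁻²⁷ × 3.508 × 10⁻¹⁸) = 1.084 × 10⁻²² kg·m/s.
λ = h/p = 6.626 × 10⁻³⁴ / 1.084 × 10⁻²² = 6.11 × 10⁻¹² m = 6110 fm.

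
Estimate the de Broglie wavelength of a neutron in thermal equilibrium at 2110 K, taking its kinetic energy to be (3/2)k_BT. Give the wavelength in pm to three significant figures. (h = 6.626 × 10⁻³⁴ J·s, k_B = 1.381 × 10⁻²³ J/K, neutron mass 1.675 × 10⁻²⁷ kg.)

λ = 54.8 pm

KE = (3/2)k_BT = 1.5 × 1.381 × 10⁻²³ × 2110 = 4.371 × 10⁻²⁰ J.
p = √(2mKE) = √(2 × 1.675 × 10⁻²⁷ × 4.371 × 10⁻²⁰) = 1.210 × 10⁻²³ kg·m/s.
λ = h/p = 5.48 × 10⁻¹¹ m = 54.8 pm.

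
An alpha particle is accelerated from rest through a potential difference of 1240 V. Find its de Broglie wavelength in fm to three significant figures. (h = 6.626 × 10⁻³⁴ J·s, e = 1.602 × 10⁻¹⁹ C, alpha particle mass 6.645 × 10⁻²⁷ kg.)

λ = 288 fm

KE = 2eV = 2 × 1.602 × 10⁻¹⁹ × 1240 = 3.973 × 10⁻¹⁶ J.
p = √(2mKE) = √(2 × 6.645 × 10⁻²⁷ × 3.973 × 10⁻¹⁶) = 2.298 × 10⁻²¹ kg·m/s.
λ = h/p = 6.626 × 10⁻³⁴ / 2.298 × 10⁻²¹ = 2.88 × 10⁻¹³ m = 288 fm.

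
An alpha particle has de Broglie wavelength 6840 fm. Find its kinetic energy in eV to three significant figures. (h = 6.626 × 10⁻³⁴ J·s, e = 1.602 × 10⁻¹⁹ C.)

KE = 4.41 eV

p = h/λ = 6.626 × 10⁻³⁴ / 6.840 × 10⁻¹² = 9.687 × 10⁻²³ kg·m/s.
KE = p²/(2m) = (9.687 × 10⁻²³)² / (2 × 6.645 × 10⁻²⁷) = 7.061 × 10⁻¹⁹ J = 4.41 eV.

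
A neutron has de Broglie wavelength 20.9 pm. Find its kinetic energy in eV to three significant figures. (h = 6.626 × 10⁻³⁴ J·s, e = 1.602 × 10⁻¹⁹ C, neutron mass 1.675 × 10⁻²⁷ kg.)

KE = 1.87 eV

p = h/λ = 6.626 × 10⁻³⁴ / 2.090 × 10⁻¹¹ = 3.170 × 10⁻²³ kg·m/s.
KE = p²/(2m) = (3.170 × 10⁻²³)² / (2 × 1.675 × 10⁻²⁷) = 3.000 × 10⁻¹⁹ J = 1.87 eV.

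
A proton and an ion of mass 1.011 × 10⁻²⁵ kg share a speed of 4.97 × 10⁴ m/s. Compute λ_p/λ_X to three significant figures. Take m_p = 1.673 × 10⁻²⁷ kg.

At fixed v, p = mv so λ = h/(mv) ∝ 1/m.
λ_p/λ_X = m_X/m_p = 1.011 × 10⁻²⁵/1.673 × 10⁻²⁷ = 60.4.

λ_p/λ_X = 60.4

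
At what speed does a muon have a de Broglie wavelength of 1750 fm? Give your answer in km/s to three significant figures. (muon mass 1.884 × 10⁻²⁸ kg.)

v = 2010 km/s

p = h/λ = 6.626 × 10⁻³⁴ / 1.750 × 10⁻¹² = 3.786 × 10⁻²² kg·m/s.
v = p/m = 3.786 × 10⁻²² / 1.884 × 10⁻²⁸ = 2.01 × 10⁶ m/s = 2010 km/s.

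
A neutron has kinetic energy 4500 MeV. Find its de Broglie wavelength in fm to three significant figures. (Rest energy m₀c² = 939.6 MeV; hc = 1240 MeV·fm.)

Total energy E = KE + m₀c² = 4500 + 939.6 = 5439.6 MeV.
(pc)² = E² − (m₀c²)² = (5439.6)² − (939.6)² = 2.871 × 10⁷ MeV², so pc = 5358 MeV.
λ = hc/(pc) = 1240 MeV·fm / 5358 MeV = 0.231 fm.

λ = 0.231 fm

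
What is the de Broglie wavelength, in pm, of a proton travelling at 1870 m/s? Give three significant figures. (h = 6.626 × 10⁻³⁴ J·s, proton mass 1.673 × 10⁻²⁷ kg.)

p = mv = 1.673 × 10⁻²⁷ × 1870 = 3.129 × 10⁻²⁴ kg·m/s.
λ = h/p = 6.626 × 10⁻³⁴ / 3.129 × 10⁻²⁴ = 2.12 × 10⁻¹⁰ m = 212 pm.

λ = 212 pm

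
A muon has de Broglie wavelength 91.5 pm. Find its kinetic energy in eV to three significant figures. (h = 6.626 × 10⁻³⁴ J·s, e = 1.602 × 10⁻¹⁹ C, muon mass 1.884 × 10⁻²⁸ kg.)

KE = 0.869 eV

p = h/λ = 6.626 × 10⁻³⁴ / 9.150 × 10⁻¹¹ = 7.242 × 10⁻²⁴ kg·m/s.
KE = p²/(2m) = (7.242 × 10⁻²⁴)² / (2 × 1.884 × 10⁻²⁸) = 1.392 × 10⁻¹⁹ J = 0.869 eV.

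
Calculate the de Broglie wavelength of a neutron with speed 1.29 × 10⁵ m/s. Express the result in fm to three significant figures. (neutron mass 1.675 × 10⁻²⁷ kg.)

λ = 3070 fm

p = mv = 1.675 × 10⁻²⁷ × 1.29 × 10⁵ = 2.161 × 10⁻²² kg·m/s.
λ = h/p = 6.626 × 10⁻³⁴ / 2.161 × 10⁻²² = 3.07 × 10⁻¹² m = 3070 fm.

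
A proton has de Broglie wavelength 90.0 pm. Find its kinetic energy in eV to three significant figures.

KE = 0.101 eV

p = h/λ = 6.626 × 10⁻³⁴ / 9.000 × 10⁻¹¹ = 7.362 × 10⁻²⁴ kg·m/s.
KE = p²/(2m) = (7.362 × 10⁻²⁴)² / (2 × 1.673 × 10⁻²⁷) = 1.620 × 10⁻²⁰ J = 0.101 eV.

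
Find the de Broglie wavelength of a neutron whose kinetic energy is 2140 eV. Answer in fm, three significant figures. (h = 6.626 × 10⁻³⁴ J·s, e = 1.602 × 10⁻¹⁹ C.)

λ = 618 fm

KE = 2140 eV = 3.428 × 10⁻¹⁶ J.
p = √(2mKE) = √(2 × 1.675 × 10⁻²⁷ × 3.428 × 10⁻¹⁶) = 1.072 × 10⁻²¹ kg·m/s.
λ = h/p = 6.626 × 10⁻³⁴ / 1.072 × 10⁻²¹ = 6.18 × 10⁻¹³ m = 618 fm.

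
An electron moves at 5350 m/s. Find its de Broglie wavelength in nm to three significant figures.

λ = 136 nm

p = mv = 9.109 × 10⁻³¹ × 5350 = 4.873 × 10⁻²⁷ kg·m/s.
λ = h/p = 6.626 × 10⁻³⁴ / 4.873 × 10⁻²⁷ = 1.36 × 10⁻⁷ m = 136 nm.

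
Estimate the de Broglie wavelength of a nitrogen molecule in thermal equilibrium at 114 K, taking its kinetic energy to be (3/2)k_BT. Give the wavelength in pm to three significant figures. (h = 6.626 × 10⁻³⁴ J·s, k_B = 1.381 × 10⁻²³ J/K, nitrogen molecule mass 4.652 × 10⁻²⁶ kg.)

λ = 44.7 pm

KE = (3/2)k_BT = 1.5 × 1.381 × 10⁻²³ × 114 = 2.362 × 10⁻²¹ J.
p = √(2mKE) = √(2 × 4.652 × 10⁻²⁶ × 2.362 × 10⁻²¹) = 1.482 × 10⁻²³ kg·m/s.
λ = h/p = 4.47 × 10⁻¹¹ m = 44.7 pm.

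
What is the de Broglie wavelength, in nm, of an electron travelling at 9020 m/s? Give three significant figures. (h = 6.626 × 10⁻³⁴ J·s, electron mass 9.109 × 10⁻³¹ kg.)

λ = 80.6 nm

p = mv = 9.109 × 10⁻³¹ × 9020 = 8.216 × 10⁻²⁷ kg·m/s.
λ = h/p = 6.626 × 10⁻³⁴ / 8.216 × 10⁻²⁷ = 8.06 × 10⁻⁸ m = 80.6 nm.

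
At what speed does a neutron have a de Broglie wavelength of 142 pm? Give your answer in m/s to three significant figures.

p = h/λ = 6.626 × 10⁻³⁴ / 1.420 × 10⁻¹⁰ = 4.666 × 10⁻²⁴ kg·m/s.
v = p/m = 4.666 × 10⁻²⁴ / 1.675 × 10⁻²⁷ = 2.79 × 10³ m/s = 2790 m/s.

v = 2790 m/s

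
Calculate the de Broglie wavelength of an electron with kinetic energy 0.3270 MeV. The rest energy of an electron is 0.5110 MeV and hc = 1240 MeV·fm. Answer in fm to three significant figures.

Total energy E = KE + m₀c² = 0.3270 + 0.5110 = 0.8380 MeV.
(pc)² = E² − (m₀c²)² = (0.8380)² − (0.5110)² = 0.4411 MeV², so pc = 0.6642 MeV.
λ = hc/(pc) = 1240 MeV·fm / 0.6642 MeV = 1870 fm.

λ = 1870 fm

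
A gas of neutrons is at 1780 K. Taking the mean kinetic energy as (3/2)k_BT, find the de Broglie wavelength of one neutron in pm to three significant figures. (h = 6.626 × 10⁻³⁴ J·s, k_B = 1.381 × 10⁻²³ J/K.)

λ = 59.6 pm

KE = (3/2)k_BT = 1.5 × 1.381 × 10⁻²³ × 1780 = 3.687 × 10⁻²⁰ J.
p = √(2mKE) = √(2 × 1.675 × 10⁻²⁷ × 3.687 × 10⁻²⁰) = 1.111 × 10⁻²³ kg·m/s.
λ = h/p = 5.96 × 10⁻¹¹ m = 59.6 pm.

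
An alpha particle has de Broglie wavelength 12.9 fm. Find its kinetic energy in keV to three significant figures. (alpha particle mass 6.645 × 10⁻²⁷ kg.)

p = h/λ = 6.626 × 10⁻³⁴ / 1.290 × 10⁻¹⁴ = 5.136 × 10⁻²⁰ kg·m/s.
KE = p²/(2m) = (5.136 × 10⁻²⁰)² / (2 × 6.645 × 10⁻²⁷) = 1.985 × 10⁻¹³ J = 1240 keV.

KE = 1240 keV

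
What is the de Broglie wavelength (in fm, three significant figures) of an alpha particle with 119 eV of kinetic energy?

KE = 119 eV = 1.906 × 10⁻¹⁷ J.
p = √(2mKE) = √(2 × 6.645 × 10⁻²⁷ × 1.906 × 10⁻¹⁷) = 5.033 × 10⁻²² kg·m/s.
λ = h/p = 6.626 × 10⁻³⁴ / 5.033 × 10⁻²² = 1.32 × 10⁻¹² m = 1320 fm.

λ = 1320 fm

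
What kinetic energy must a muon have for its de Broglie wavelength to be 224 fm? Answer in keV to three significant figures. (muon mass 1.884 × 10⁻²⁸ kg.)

p = h/λ = 6.626 × 10⁻³⁴ / 2.240 × 10⁻¹³ = 2.958 × 10⁻²¹ kg·m/s.
KE = p²/(2m) = (2.958 × 10⁻²¹)² / (2 × 1.884 × 10⁻²⁸) = 2.322 × 10⁻¹⁴ J = 145 keV.

KE = 145 keV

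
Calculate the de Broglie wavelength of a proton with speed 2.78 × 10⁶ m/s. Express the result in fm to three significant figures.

p = mv = 1.673 × 10⁻²⁷ × 2.78 × 10⁶ = 4.651 × 10⁻²¹ kg·m/s.
λ = h/p = 6.626 × 10⁻³⁴ / 4.651 × 10⁻²¹ = 1.42 × 10⁻¹³ m = 142 fm.

λ = 142 fm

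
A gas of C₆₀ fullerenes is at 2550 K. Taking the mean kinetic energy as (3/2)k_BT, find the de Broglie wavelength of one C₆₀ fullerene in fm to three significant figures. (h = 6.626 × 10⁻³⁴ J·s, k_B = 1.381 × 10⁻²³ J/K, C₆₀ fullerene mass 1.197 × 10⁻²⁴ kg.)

λ = 1860 fm

KE = (3/2)k_BT = 1.5 × 1.381 × 10⁻²³ × 2550 = 5.282 × 10⁻²⁰ J.
p = √(2mKE) = √(2 × 1.197 × 10⁻²⁴ × 5.282 × 10⁻²⁰) = 3.556 × 10⁻²² kg·m/s.
λ = h/p = 1.86 × 10⁻¹² m = 1860 fm.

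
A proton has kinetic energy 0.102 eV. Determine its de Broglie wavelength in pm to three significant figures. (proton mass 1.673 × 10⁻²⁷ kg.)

λ = 89.6 pm

KE = 0.102 eV = 1.634 × 10⁻²⁰ J.
p = √(2mKE) = √(2 × 1.673 × 10⁻²⁷ × 1.634 × 10⁻²⁰) = 7.394 × 10⁻²⁴ kg·m/s.
λ = h/p = 6.626 × 10⁻³⁴ / 7.394 × 10⁻²⁴ = 8.96 × 10⁻¹¹ m = 89.6 pm.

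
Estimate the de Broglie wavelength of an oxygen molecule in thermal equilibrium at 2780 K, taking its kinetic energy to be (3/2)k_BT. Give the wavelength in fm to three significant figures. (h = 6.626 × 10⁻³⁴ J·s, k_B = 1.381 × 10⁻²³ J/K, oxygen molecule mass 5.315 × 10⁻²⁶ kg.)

λ = 8470 fm

KE = (3/2)k_BT = 1.5 × 1.381 × 10⁻²³ × 2780 = 5.759 × 10⁻²⁰ J.
p = √(2mKE) = √(2 × 5.315 × 10⁻²⁶ × 5.759 × 10⁻²⁰) = 7.824 × 10⁻²³ kg·m/s.
λ = h/p = 8.47 × 10⁻¹² m = 8470 fm.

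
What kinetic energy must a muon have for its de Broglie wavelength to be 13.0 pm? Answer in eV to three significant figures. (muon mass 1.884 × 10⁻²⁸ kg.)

KE = 43.0 eV

p = h/λ = 6.626 × 10⁻³⁴ / 1.300 × 10⁻¹¹ = 5.097 × 10⁻²³ kg·m/s.
KE = p²/(2m) = (5.097 × 10⁻²³)² / (2 × 1.884 × 10⁻²⁸) = 6.895 × 10⁻¹⁸ J = 43.0 eV.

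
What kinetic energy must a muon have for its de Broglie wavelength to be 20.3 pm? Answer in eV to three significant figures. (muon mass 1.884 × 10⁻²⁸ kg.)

p = h/λ = 6.626 × 10⁻³⁴ / 2.030 × 10⁻¹¹ = 3.264 × 10⁻²³ kg·m/s.
KE = p²/(2m) = (3.264 × 10⁻²³)² / (2 × 1.884 × 10⁻²⁸) = 2.827 × 10⁻¹⁸ J = 17.6 eV.

KE = 17.6 eV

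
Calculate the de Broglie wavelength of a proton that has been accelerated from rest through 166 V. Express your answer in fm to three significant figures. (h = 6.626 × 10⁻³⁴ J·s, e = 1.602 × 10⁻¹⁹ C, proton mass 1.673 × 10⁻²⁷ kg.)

KE = eV = 1.602 × 10⁻¹⁹ × 166.0 = 2.659 × 10⁻¹⁷ J.
p = √(2mKE) = √(2 × 1.673 × 10⁻²⁷ × 2.659 × 10⁻¹⁷) = 2.983 × 10⁻²² kg·m/s.
λ = h/p = 6.626 × 10⁻³⁴ / 2.983 × 10⁻²² = 2.22 × 10⁻¹² m = 2220 fm.

λ = 2220 fm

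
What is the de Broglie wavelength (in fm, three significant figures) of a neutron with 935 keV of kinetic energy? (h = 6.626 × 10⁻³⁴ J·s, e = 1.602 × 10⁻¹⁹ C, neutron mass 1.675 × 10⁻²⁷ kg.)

λ = 29.6 fm

KE = 935 keV = 1.498 × 10⁻¹³ J.
p = √(2mKE) = √(2 × 1.675 × 10⁻²⁷ × 1.498 × 10⁻¹³) = 2.240 × 10⁻²⁰ kg·m/s.
λ = h/p = 6.626 × 10⁻³⁴ / 2.240 × 10⁻²⁰ = 2.96 × 10⁻¹⁴ m = 29.6 fm.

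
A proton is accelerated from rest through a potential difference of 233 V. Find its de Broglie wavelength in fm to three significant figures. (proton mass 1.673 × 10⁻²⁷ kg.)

λ = 1870 fm

KE = eV = 1.602 × 10⁻¹⁹ × 233.0 = 3.733 × 10⁻¹⁷ J.
p = √(2mKE) = √(2 × 1.673 × 10⁻²⁷ × 3.733 × 10⁻¹⁷) = 3.534 × 10⁻²² kg·m/s.
λ = h/p = 6.626 × 10⁻³⁴ / 3.534 × 10⁻²² = 1.87 × 10⁻¹² m = 1870 fm.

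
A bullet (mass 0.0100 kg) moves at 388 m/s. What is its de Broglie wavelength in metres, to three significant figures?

p = mv = 0.0100 × 388 = 3.880 kg·m/s.
λ = h/p = 6.626 × 10⁻³⁴ / 3.880 = 1.71 × 10⁻³⁴ m.

λ = 1.71 × 10⁻³⁴ m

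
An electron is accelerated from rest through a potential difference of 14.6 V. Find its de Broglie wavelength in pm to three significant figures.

λ = 321 pm

KE = eV = 1.602 × 10⁻¹⁹ × 14.60 = 2.339 × 10⁻¹⁸ J.
p = √(2mKE) = √(2 × 9.109 × 10⁻³¹ × 2.339 × 10⁻¹⁸) = 2.064 × 10⁻²⁴ kg·m/s.
λ = h/p = 6.626 × 10⁻³⁴ / 2.064 × 10⁻²⁴ = 3.21 × 10⁻¹⁰ m = 321 pm.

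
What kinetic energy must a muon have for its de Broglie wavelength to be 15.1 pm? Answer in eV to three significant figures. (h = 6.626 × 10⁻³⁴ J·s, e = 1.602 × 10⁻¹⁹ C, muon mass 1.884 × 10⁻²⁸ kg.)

p = h/λ = 6.626 × 10⁻³⁴ / 1.510 × 10⁻¹¹ = 4.388 × 10⁻²³ kg·m/s.
KE = p²/(2m) = (4.388 × 10⁻²³)² / (2 × 1.884 × 10⁻²⁸) = 5.110 × 10⁻¹⁸ J = 31.9 eV.

KE = 31.9 eV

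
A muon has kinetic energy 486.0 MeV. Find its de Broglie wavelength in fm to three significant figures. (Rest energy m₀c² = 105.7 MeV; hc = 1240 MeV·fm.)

λ = 2.13 fm

Total energy E = KE + m₀c² = 486.0 + 105.7 = 591.7 MeV.
(pc)² = E² − (m₀c²)² = (591.7)² − (105.7)² = 3.389 × 10⁵ MeV², so pc = 582.2 MeV.
λ = hc/(pc) = 1240 MeV·fm / 582.2 MeV = 2.13 fm.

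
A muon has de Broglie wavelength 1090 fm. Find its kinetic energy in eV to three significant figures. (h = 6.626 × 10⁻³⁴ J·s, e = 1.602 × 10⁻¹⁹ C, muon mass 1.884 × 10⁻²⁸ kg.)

p = h/λ = 6.626 × 10⁻³⁴ / 1.090 × 10⁻¹² = 6.079 × 10⁻²² kg·m/s.
KE = p²/(2m) = (6.079 × 10⁻²²)² / (2 × 1.884 × 10⁻²⁸) = 9.807 × 10⁻¹⁶ J = 6120 eV.

KE = 6120 eV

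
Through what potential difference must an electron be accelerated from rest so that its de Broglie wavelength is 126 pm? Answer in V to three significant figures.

V = 94.8 V

p = h/λ = 6.626 × 10⁻³⁴ / 1.260 × 10⁻¹⁰ = 5.259 × 10⁻²⁴ kg·m/s.
KE = p²/(2m) = 1.518 × 10⁻¹⁷ J.
V = KE/e = 1.518 × 10⁻¹⁷ / (1.602 × 10⁻¹⁹) = 94.8 V.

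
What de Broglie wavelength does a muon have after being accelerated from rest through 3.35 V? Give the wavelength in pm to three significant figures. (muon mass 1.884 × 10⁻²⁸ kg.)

KE = eV = 1.602 × 10⁻¹⁹ × 3.350 = 5.367 × 10⁻¹⁹ J.
p = √(2mKE) = √(2 × 1.884 × 10⁻²⁸ × 5.367 × 10⁻¹⁹) = 1.422 × 10⁻²³ kg·m/s.
λ = h/p = 6.626 × 10⁻³⁴ / 1.422 × 10⁻²³ = 4.66 × 10⁻¹¹ m = 46.6 pm.

λ = 46.6 pm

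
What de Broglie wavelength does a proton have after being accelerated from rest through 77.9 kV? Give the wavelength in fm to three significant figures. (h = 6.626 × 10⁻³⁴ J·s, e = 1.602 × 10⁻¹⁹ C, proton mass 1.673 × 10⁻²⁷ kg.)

KE = eV = 1.602 × 10⁻¹⁹ × 7.790 × 10⁴ = 1.248 × 10⁻¹⁴ J.
p = √(2mKE) = √(2 × 1.673 × 10⁻²⁷ × 1.248 × 10⁻¹⁴) = 6.462 × 10⁻²¹ kg·m/s.
λ = h/p = 6.626 × 10⁻³⁴ / 6.462 × 10⁻²¹ = 1.03 × 10⁻¹³ m = 103 fm.

λ = 103 fm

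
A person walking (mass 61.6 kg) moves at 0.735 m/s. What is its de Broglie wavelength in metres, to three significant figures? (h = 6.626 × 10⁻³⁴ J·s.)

p = mv = 61.6 × 0.735 = 4.528 × 10¹ kg·m/s.
λ = h/p = 6.626 × 10⁻³⁴ / 4.528 × 10¹ = 1.46 × 10⁻³⁵ m.

λ = 1.46 × 10⁻³⁵ m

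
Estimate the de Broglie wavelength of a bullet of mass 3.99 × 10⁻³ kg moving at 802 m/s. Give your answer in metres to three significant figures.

p = mv = 3.99 × 10⁻³ × 802 = 3.200 kg·m/s.
λ = h/p = 6.626 × 10⁻³⁴ / 3.200 = 2.07 × 10⁻³⁴ m.

λ = 2.07 × 10⁻³⁴ m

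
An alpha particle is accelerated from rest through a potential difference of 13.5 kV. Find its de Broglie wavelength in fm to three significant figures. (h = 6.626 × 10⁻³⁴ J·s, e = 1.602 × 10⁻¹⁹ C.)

λ = 87.4 fm

KE = 2eV = 2 × 1.602 × 10⁻¹⁹ × 1.350 × 10⁴ = 4.325 × 10⁻¹⁵ J.
p = √(2mKE) = √(2 × 6.645 × 10⁻²⁷ × 4.325 × 10⁻¹⁵) = 7.582 × 10⁻²¹ kg·m/s.
λ = h/p = 6.626 × 10⁻³⁴ / 7.582 × 10⁻²¹ = 8.74 × 10⁻¹⁴ m = 87.4 fm.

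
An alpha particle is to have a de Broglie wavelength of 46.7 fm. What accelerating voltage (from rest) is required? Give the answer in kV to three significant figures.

V = 47.3 kV

p = h/λ = 6.626 × 10⁻³⁴ / 4.670 × 10⁻¹⁴ = 1.419 × 10⁻²⁰ kg·m/s.
KE = p²/(2m) = 1.515 × 10⁻¹⁴ J.
V = KE/2e = 1.515 × 10⁻¹⁴ / (2 × 1.602 × 10⁻¹⁹) = 47.3 kV.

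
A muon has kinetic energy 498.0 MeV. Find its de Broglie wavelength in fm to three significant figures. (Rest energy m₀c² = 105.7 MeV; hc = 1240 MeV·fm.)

λ = 2.09 fm

Total energy E = KE + m₀c² = 498.0 + 105.7 = 603.7 MeV.
(pc)² = E² − (m₀c²)² = (603.7)² − (105.7)² = 3.533 × 10⁵ MeV², so pc = 594.4 MeV.
λ = hc/(pc) = 1240 MeV·fm / 594.4 MeV = 2.09 fm.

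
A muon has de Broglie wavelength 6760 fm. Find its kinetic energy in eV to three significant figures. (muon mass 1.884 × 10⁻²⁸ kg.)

KE = 159 eV

p = h/λ = 6.626 × 10⁻³⁴ / 6.760 × 10⁻¹² = 9.802 × 10⁻²³ kg·m/s.
KE = p²/(2m) = (9.802 × 10⁻²³)² / (2 × 1.884 × 10⁻²⁸) = 2.550 × 10⁻¹⁷ J = 159 eV.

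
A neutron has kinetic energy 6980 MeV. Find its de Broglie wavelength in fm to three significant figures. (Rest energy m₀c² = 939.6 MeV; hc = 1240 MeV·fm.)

λ = 0.158 fm

Total energy E = KE + m₀c² = 6980 + 939.6 = 7919.6 MeV.
(pc)² = E² − (m₀c²)² = (7919.6)² − (939.6)² = 6.184 × 10⁷ MeV², so pc = 7864 MeV.
λ = hc/(pc) = 1240 MeV·fm / 7864 MeV = 0.158 fm.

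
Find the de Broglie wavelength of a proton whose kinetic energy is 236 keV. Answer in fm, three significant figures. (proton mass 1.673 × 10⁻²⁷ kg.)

KE = 236 keV = 3.781 × 10⁻¹⁴ J.
p = √(2mKE) = √(2 × 1.673 × 10⁻²⁷ × 3.781 × 10⁻¹⁴) = 1.125 × 10⁻²⁰ kg·m/s.
λ = h/p = 6.626 × 10⁻³⁴ / 1.125 × 10⁻²⁰ = 5.89 × 10⁻¹⁴ m = 58.9 fm.

λ = 58.9 fm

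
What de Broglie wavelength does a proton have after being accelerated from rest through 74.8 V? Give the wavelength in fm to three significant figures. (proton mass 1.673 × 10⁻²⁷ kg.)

λ = 3310 fm

KE = eV = 1.602 × 10⁻¹⁹ × 74.80 = 1.198 × 10⁻¹⁷ J.
p = √(2mKE) = √(2 × 1.673 × 10⁻²⁷ × 1.198 × 10⁻¹⁷) = 2.002 × 10⁻²² kg·m/s.
λ = h/p = 6.626 × 10⁻³⁴ / 2.002 × 10⁻²² = 3.31 × 10⁻¹² m = 3310 fm.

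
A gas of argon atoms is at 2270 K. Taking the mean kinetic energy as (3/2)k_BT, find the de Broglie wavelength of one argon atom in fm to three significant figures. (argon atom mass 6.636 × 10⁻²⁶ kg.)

λ = 8390 fm

KE = (3/2)k_BT = 1.5 × 1.381 × 10⁻²³ × 2270 = 4.702 × 10⁻²⁰ J.
p = √(2mKE) = √(2 × 6.636 × 10⁻²⁶ × 4.702 × 10⁻²⁰) = 7.900 × 10⁻²³ kg·m/s.
λ = h/p = 8.39 × 10⁻¹² m = 8390 fm.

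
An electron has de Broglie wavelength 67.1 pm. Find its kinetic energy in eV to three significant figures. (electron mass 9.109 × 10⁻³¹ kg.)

p = h/λ = 6.626 × 10⁻³⁴ / 6.710 × 10⁻¹¹ = 9.875 × 10⁻²⁴ kg·m/s.
KE = p²/(2m) = (9.875 × 10⁻²⁴)² / (2 × 9.109 × 10⁻³¹) = 5.353 × 10⁻¹⁷ J = 334 eV.

KE = 334 eV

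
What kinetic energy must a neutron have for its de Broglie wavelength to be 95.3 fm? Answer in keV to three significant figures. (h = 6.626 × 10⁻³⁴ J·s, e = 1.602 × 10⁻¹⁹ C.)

KE = 90.1 keV

p = h/λ = 6.626 × 10⁻³⁴ / 9.530 × 10⁻¹⁴ = 6.953 × 10⁻²¹ kg·m/s.
KE = p²/(2m) = (6.953 × 10⁻²¹)² / (2 × 1.675 × 10⁻²⁷) = 1.443 × 10⁻¹⁴ J = 90.1 keV.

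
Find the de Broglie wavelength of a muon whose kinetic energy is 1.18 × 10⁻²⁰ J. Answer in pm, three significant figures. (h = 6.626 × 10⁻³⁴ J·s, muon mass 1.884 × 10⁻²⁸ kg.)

p = √(2mKE) = √(2 × 1.884 × 10⁻²⁸ × 1.180 × 10⁻²⁰) = 2.109 × 10⁻²⁴ kg·m/s.
λ = h/p = 6.626 × 10⁻³⁴ / 2.109 × 10⁻²⁴ = 3.14 × 10⁻¹⁰ m = 314 pm.

λ = 314 pm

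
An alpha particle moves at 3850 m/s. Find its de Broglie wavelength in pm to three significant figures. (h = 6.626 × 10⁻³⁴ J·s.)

p = mv = 6.645 × 10⁻²⁷ × 3850 = 2.558 × 10⁻²³ kg·m/s.
λ = h/p = 6.626 × 10⁻³⁴ / 2.558 × 10⁻²³ = 2.59 × 10⁻¹¹ m = 25.9 pm.

λ = 25.9 pm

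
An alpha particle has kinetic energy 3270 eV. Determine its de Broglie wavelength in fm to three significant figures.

KE = 3270 eV = 5.239 × 10⁻¹⁶ J.
p = √(2mKE) = √(2 × 6.645 × 10⁻²⁷ × 5.239 × 10⁻¹⁶) = 2.639 × 10⁻²¹ kg·m/s.
λ = h/p = 6.626 × 10⁻³⁴ / 2.639 × 10⁻²¹ = 2.51 × 10⁻¹³ m = 251 fm.

λ = 251 fm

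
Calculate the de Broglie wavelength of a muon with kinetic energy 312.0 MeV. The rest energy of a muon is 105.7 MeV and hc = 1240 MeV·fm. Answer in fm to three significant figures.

λ = 3.07 fm

Total energy E = KE + m₀c² = 312.0 + 105.7 = 417.7 MeV.
(pc)² = E² − (m₀c²)² = (417.7)² − (105.7)² = 1.633 × 10⁵ MeV², so pc = 404.1 MeV.
λ = hc/(pc) = 1240 MeV·fm / 404.1 MeV = 3.07 fm.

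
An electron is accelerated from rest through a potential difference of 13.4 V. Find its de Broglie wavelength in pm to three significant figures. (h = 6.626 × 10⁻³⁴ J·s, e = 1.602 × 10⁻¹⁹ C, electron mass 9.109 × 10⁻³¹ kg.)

λ = 335 pm

KE = eV = 1.602 × 10⁻¹⁹ × 13.40 = 2.147 × 10⁻¹⁸ J.
p = √(2mKE) = √(2 × 9.109 × 10⁻³¹ × 2.147 × 10⁻¹⁸) = 1.978 × 10⁻²⁴ kg·m/s.
λ = h/p = 6.626 × 10⁻³⁴ / 1.978 × 10⁻²⁴ = 3.35 × 10⁻¹⁰ m = 335 pm.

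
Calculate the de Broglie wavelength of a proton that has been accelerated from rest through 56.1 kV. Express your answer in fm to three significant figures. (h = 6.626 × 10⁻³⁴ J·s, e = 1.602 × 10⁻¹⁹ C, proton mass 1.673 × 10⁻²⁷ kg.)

λ = 121 fm

KE = eV = 1.602 × 10⁻¹⁹ × 5.610 × 10⁴ = 8.987 × 10⁻¹⁵ J.
p = √(2mKE) = √(2 × 1.673 × 10⁻²⁷ × 8.987 × 10⁻¹⁵) = 5.484 × 10⁻²¹ kg·m/s.
λ = h/p = 6.626 × 10⁻³⁴ / 5.484 × 10⁻²¹ = 1.21 × 10⁻¹³ m = 121 fm.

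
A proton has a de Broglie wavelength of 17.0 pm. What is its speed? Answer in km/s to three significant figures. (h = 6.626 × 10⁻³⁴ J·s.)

v = 23.3 km/s

p = h/λ = 6.626 × 10⁻³⁴ / 1.700 × 10⁻¹¹ = 3.898 × 10⁻²³ kg·m/s.
v = p/m = 3.898 × 10⁻²³ / 1.673 × 10⁻²⁷ = 2.33 × 10⁴ m/s = 23.3 km/s.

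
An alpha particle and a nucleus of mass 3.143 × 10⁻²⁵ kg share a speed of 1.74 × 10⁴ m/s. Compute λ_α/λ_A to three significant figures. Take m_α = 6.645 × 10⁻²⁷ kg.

At fixed v, p = mv so λ = h/(mv) ∝ 1/m.
λ_α/λ_A = m_A/m_α = 3.143 × 10⁻²⁵/6.645 × 10⁻²⁷ = 47.3.

λ_α/λ_A = 47.3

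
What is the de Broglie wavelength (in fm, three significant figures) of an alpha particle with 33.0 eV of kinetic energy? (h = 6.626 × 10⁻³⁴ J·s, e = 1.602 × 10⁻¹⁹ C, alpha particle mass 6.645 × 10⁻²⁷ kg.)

λ = 2500 fm

KE = 33.0 eV = 5.287 × 10⁻¹⁸ J.
p = √(2mKE) = √(2 × 6.645 × 10⁻²⁷ × 5.287 × 10⁻¹⁸) = 2.651 × 10⁻²² kg·m/s.
λ = h/p = 6.626 × 10⁻³⁴ / 2.651 × 10⁻²² = 2.50 × 10⁻¹² m = 2500 fm.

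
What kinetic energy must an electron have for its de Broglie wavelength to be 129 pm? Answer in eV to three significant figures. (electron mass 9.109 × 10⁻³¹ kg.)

p = h/λ = 6.626 × 10⁻³⁴ / 1.290 × 10⁻¹⁰ = 5.136 × 10⁻²⁴ kg·m/s.
KE = p²/(2m) = (5.136 × 10⁻²⁴)² / (2 × 9.109 × 10⁻³¹) = 1.448 × 10⁻¹⁷ J = 90.4 eV.

KE = 90.4 eV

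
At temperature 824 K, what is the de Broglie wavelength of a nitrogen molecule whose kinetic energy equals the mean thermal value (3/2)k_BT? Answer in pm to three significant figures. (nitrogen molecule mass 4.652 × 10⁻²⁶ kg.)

λ = 16.6 pm

KE = (3/2)k_BT = 1.5 × 1.381 × 10⁻²³ × 824 = 1.707 × 10⁻²⁰ J.
p = √(2mKE) = √(2 × 4.652 × 10⁻²⁶ × 1.707 × 10⁻²⁰) = 3.985 × 10⁻²³ kg·m/s.
λ = h/p = 1.66 × 10⁻¹¹ m = 16.6 pm.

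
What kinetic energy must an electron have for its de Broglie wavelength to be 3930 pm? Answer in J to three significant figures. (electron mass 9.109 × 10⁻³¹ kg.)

KE = 1.56 × 10⁻²⁰ J

p = h/λ = 6.626 × 10⁻³⁴ / 3.930 × 10⁻⁹ = 1.686 × 10⁻²⁵ kg·m/s.
KE = p²/(2m) = (1.686 × 10⁻²⁵)² / (2 × 9.109 × 10⁻³¹) = 1.560 × 10⁻²⁰ J = 1.56 × 10⁻²⁰ J.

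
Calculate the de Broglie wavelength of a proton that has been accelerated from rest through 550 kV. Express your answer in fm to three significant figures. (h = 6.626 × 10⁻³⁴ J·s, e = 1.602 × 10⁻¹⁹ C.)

λ = 38.6 fm

KE = eV = 1.602 × 10⁻¹⁹ × 5.500 × 10⁵ = 8.811 × 10⁻¹⁴ J.
p = √(2mKE) = √(2 × 1.673 × 10⁻²⁷ × 8.811 × 10⁻¹⁴) = 1.717 × 10⁻²⁰ kg·m/s.
λ = h/p = 6.626 × 10⁻³⁴ / 1.717 × 10⁻²⁰ = 3.86 × 10⁻¹⁴ m = 38.6 fm.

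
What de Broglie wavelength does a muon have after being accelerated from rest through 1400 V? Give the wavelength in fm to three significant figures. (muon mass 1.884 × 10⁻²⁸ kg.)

KE = eV = 1.602 × 10⁻¹⁹ × 1400 = 2.243 × 10⁻¹⁶ J.
p = √(2mKE) = √(2 × 1.884 × 10⁻²⁸ × 2.243 × 10⁻¹⁶) = 2.907 × 10⁻²² kg·m/s.
λ = h/p = 6.626 × 10⁻³⁴ / 2.907 × 10⁻²² = 2.28 × 10⁻¹² m = 2280 fm.

λ = 2280 fm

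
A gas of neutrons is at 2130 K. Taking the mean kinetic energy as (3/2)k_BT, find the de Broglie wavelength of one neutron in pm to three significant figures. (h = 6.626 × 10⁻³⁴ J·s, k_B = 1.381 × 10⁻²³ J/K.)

KE = (3/2)k_BT = 1.5 × 1.381 × 10⁻²³ × 2130 = 4.412 × 10⁻²⁰ J.
p = √(2mKE) = √(2 × 1.675 × 10⁻²⁷ × 4.412 × 10⁻²⁰) = 1.216 × 10⁻²³ kg·m/s.
λ = h/p = 5.45 × 10⁻¹¹ m = 54.5 pm.

λ = 54.5 pm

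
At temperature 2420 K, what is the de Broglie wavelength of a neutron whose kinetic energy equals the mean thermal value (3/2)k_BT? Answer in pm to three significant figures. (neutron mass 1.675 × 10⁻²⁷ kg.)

λ = 51.1 pm

KE = (3/2)k_BT = 1.5 × 1.381 × 10⁻²³ × 2420 = 5.013 × 10⁻²⁰ J.
p = √(2mKE) = √(2 × 1.675 × 10⁻²⁷ × 5.013 × 10⁻²⁰) = 1.296 × 10⁻²³ kg·m/s.
λ = h/p = 5.11 × 10⁻¹¹ m = 51.1 pm.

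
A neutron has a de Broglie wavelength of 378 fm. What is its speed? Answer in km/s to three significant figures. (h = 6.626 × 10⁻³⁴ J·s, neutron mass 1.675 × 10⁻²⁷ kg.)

v = 1050 km/s

p = h/λ = 6.626 × 10⁻³⁴ / 3.780 × 10⁻¹³ = 1.753 × 10⁻²¹ kg·m/s.
v = p/m = 1.753 × 10⁻²¹ / 1.675 × 10⁻²⁷ = 1.05 × 10⁶ m/s = 1050 km/s.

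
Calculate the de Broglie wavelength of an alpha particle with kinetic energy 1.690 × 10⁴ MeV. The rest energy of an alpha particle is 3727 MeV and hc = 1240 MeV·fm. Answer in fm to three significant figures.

Total energy E = KE + m₀c² = 1.690 × 10⁴ + 3727 = 20627 MeV.
(pc)² = E² − (m₀c²)² = (20627)² − (3727)² = 4.116 × 10⁸ MeV², so pc = 2.029 × 10⁴ MeV.
λ = hc/(pc) = 1240 MeV·fm / 2.029 × 10⁴ MeV = 0.0611 fm.

λ = 0.0611 fm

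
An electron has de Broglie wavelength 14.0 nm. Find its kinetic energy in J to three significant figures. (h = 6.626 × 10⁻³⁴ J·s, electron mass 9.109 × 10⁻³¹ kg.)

p = h/λ = 6.626 × 10⁻³⁴ / 1.400 × 10⁻⁸ = 4.733 × 10⁻²⁶ kg·m/s.
KE = p²/(2m) = (4.733 × 10⁻²⁶)² / (2 × 9.109 × 10⁻³¹) = 1.230 × 10⁻²¹ J = 1.23 × 10⁻²¹ J.

KE = 1.23 × 10⁻²¹ J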